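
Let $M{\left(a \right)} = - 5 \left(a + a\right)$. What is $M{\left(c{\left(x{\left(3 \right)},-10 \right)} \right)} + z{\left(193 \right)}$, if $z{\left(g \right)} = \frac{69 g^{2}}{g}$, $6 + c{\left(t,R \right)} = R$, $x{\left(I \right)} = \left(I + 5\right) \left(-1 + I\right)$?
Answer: $13477$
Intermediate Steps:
$x{\left(I \right)} = \left(-1 + I\right) \left(5 + I\right)$ ($x{\left(I \right)} = \left(5 + I\right) \left(-1 + I\right) = \left(-1 + I\right) \left(5 + I\right)$)
$c{\left(t,R \right)} = -6 + R$
$z{\left(g \right)} = 69 g$
$M{\left(a \right)} = - 10 a$ ($M{\left(a \right)} = - 5 \cdot 2 a = - 10 a$)
$M{\left(c{\left(x{\left(3 \right)},-10 \right)} \right)} + z{\left(193 \right)} = - 10 \left(-6 - 10\right) + 69 \cdot 193 = \left(-10\right) \left(-16\right) + 13317 = 160 + 13317 = 13477$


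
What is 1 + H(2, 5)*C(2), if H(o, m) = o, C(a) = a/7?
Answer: 11/7 ≈ 1.5714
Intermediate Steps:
C(a) = a/7 (C(a) = a*(⅐) = a/7)
1 + H(2, 5)*C(2) = 1 + 2*((⅐)*2) = 1 + 2*(2/7) = 1 + 4/7 = 11/7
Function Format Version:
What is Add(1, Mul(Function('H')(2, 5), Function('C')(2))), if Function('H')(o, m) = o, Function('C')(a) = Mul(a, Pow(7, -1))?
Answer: Rational(11, 7) ≈ 1.5714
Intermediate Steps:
Function('C')(a) = Mul(Rational(1, 7), a) (Function('C')(a) = Mul(a, Rational(1, 7)) = Mul(Rational(1, 7), a))
Add(1, Mul(Function('H')(2, 5), Function('C')(2))) = Add(1, Mul(2, Mul(Rational(1, 7), 2))) = Add(1, Mul(2, Rational(2, 7))) = Add(1, Rational(4, 7)) = Rational(11, 7)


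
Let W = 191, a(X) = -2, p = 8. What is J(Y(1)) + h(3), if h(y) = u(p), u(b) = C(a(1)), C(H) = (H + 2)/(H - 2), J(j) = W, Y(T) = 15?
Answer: 191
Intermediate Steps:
J(j) = 191
C(H) = (2 + H)/(-2 + H)
u(b) = 0 (u(b) = (2 - 2)/(-2 - 2) = 0/(-4) = -¼*0 = 0)
h(y) = 0
J(Y(1)) + h(3) = 191 + 0 = 191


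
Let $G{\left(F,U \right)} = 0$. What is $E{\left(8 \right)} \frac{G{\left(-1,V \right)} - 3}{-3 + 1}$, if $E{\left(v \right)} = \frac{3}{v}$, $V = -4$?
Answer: $\frac{9}{16} \approx 0.5625$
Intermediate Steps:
$E{\left(8 \right)} \frac{G{\left(-1,V \right)} - 3}{-3 + 1} = \frac{3}{8} \frac{0 - 3}{-3 + 1} = 3 \cdot \frac{1}{8} \left(- \frac{3}{-2}\right) = \frac{3 \left(\left(-3\right) \left(- \frac{1}{2}\right)\right)}{8} = \frac{3}{8} \cdot \frac{3}{2} = \frac{9}{16}$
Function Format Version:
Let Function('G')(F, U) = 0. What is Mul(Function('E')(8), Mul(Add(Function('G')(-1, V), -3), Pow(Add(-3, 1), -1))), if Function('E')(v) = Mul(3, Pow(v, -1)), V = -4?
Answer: Rational(9, 16) ≈ 0.56250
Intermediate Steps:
Mul(Function('E')(8), Mul(Add(Function('G')(-1, V), -3), Pow(Add(-3, 1), -1))) = Mul(Mul(3, Pow(8, -1)), Mul(Add(0, -3), Pow(Add(-3, 1), -1))) = Mul(Mul(3, Rational(1, 8)), Mul(-3, Pow(-2, -1))) = Mul(Rational(3, 8), Mul(-3, Rational(-1, 2))) = Mul(Rational(3, 8), Rational(3, 2)) = Rational(9, 16)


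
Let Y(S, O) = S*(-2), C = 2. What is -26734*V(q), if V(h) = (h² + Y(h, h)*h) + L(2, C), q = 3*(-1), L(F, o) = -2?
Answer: 294074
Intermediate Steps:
Y(S, O) = -2*S
q = -3
V(h) = -2 - h² (V(h) = (h² + (-2*h)*h) - 2 = (h² - 2*h²) - 2 = -h² - 2 = -2 - h²)
-26734*V(q) = -26734*(-2 - 1*(-3)²) = -26734*(-2 - 1*9) = -26734*(-2 - 9) = -26734*(-11) = 294074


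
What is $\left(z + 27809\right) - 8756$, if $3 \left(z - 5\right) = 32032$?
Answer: $\frac{89206}{3} \approx 29735.0$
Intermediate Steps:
$z = \frac{32047}{3}$ ($z = 5 + \frac{1}{3} \cdot 32032 = 5 + \frac{32032}{3} = \frac{32047}{3} \approx 10682.0$)
$\left(z + 27809\right) - 8756 = \left(\frac{32047}{3} + 27809\right) - 8756 = \frac{115474}{3} + \left(-10318 + 1562\right) = \frac{115474}{3} - 8756 = \frac{89206}{3}$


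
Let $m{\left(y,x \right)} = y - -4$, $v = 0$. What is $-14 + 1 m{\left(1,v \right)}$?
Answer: $-9$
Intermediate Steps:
$m{\left(y,x \right)} = 4 + y$ ($m{\left(y,x \right)} = y + \left(-1 + 5\right) = y + 4 = 4 + y$)
$-14 + 1 m{\left(1,v \right)} = -14 + 1 \left(4 + 1\right) = -14 + 1 \cdot 5 = -14 + 5 = -9$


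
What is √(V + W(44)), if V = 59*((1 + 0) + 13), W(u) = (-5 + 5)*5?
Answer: √826 ≈ 28.740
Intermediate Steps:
W(u) = 0 (W(u) = 0*5 = 0)
V = 826 (V = 59*(1 + 13) = 59*14 = 826)
√(V + W(44)) = √(826 + 0) = √826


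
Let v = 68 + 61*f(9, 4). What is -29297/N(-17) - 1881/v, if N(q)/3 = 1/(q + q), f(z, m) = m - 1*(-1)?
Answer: 371538911/1119 ≈ 3.3203e+5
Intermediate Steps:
f(z, m) = 1 + m (f(z, m) = m + 1 = 1 + m)
v = 373 (v = 68 + 61*(1 + 4) = 68 + 61*5 = 68 + 305 = 373)
N(q) = 3/(2*q) (N(q) = 3/(q + q) = 3/((2*q)) = 3*(1/(2*q)) = 3/(2*q))
-29297/N(-17) - 1881/v = -29297/((3/2)/(-17)) - 1881/373 = -29297/((3/2)*(-1/17)) - 1881*1/373 = -29297/(-3/34) - 1881/373 = -29297*(-34/3) - 1881/373 = 996098/3 - 1881/373 = 371538911/1119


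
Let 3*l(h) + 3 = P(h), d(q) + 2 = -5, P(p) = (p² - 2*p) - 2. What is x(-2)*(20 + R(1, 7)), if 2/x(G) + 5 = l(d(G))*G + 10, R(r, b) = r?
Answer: -126/101 ≈ -1.2475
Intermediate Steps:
P(p) = -2 + p² - 2*p
d(q) = -7 (d(q) = -2 - 5 = -7)
l(h) = -5/3 - 2*h/3 + h²/3 (l(h) = -1 + (-2 + h² - 2*h)/3 = -1 + (-⅔ - 2*h/3 + h²/3) = -5/3 - 2*h/3 + h²/3)
x(G) = 2/(5 + 58*G/3) (x(G) = 2/(-5 + ((-5/3 - ⅔*(-7) + (⅓)*(-7)²)*G + 10)) = 2/(-5 + ((-5/3 + 14/3 + (⅓)*49)*G + 10)) = 2/(-5 + ((-5/3 + 14/3 + 49/3)*G + 10)) = 2/(-5 + (58*G/3 + 10)) = 2/(-5 + (10 + 58*G/3)) = 2/(5 + 58*G/3))
x(-2)*(20 + R(1, 7)) = (6/(15 + 58*(-2)))*(20 + 1) = (6/(15 - 116))*21 = (6/(-101))*21 = (6*(-1/101))*21 = -6/101*21 = -126/101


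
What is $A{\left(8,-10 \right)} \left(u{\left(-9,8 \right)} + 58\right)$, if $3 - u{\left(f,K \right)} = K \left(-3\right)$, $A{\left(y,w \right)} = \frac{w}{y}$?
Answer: $- \frac{425}{4} \approx -106.25$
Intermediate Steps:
$u{\left(f,K \right)} = 3 + 3 K$ ($u{\left(f,K \right)} = 3 - K \left(-3\right) = 3 - - 3 K = 3 + 3 K$)
$A{\left(8,-10 \right)} \left(u{\left(-9,8 \right)} + 58\right) = - \frac{10}{8} \left(\left(3 + 3 \cdot 8\right) + 58\right) = \left(-10\right) \frac{1}{8} \left(\left(3 + 24\right) + 58\right) = - \frac{5 \left(27 + 58\right)}{4} = \left(- \frac{5}{4}\right) 85 = - \frac{425}{4}$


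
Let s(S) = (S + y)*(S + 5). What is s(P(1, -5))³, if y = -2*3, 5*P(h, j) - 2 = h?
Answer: -432081216/15625 ≈ -27653.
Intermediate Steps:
P(h, j) = ⅖ + h/5
y = -6
s(S) = (-6 + S)*(5 + S) (s(S) = (S - 6)*(S + 5) = (-6 + S)*(5 + S))
s(P(1, -5))³ = (-30 + (⅖ + (⅕)*1)² - (⅖ + (⅕)*1))³ = (-30 + (⅖ + ⅕)² - (⅖ + ⅕))³ = (-30 + (⅗)² - 1*⅗)³ = (-30 + 9/25 - ⅗)³ = (-756/25)³ = -432081216/15625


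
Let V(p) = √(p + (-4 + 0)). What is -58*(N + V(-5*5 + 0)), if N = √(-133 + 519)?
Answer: -58*√386 - 58*I*√29 ≈ -1139.5 - 312.34*I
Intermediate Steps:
V(p) = √(-4 + p) (V(p) = √(p - 4) = √(-4 + p))
N = √386 ≈ 19.647
-58*(N + V(-5*5 + 0)) = -58*(√386 + √(-4 + (-5*5 + 0))) = -58*(√386 + √(-4 + (-25 + 0))) = -58*(√386 + √(-4 - 25)) = -58*(√386 + √(-29)) = -58*(√386 + I*√29) = -58*√386 - 58*I*√29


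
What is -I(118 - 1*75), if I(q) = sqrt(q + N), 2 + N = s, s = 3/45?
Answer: -2*sqrt(2310)/15 ≈ -6.4083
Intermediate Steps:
s = 1/15 (s = 3*(1/45) = 1/15 ≈ 0.066667)
N = -29/15 (N = -2 + 1/15 = -29/15 ≈ -1.9333)
I(q) = sqrt(-29/15 + q) (I(q) = sqrt(q - 29/15) = sqrt(-29/15 + q))
-I(118 - 1*75) = -sqrt(-435 + 225*(118 - 1*75))/15 = -sqrt(-435 + 225*(118 - 75))/15 = -sqrt(-435 + 225*43)/15 = -sqrt(-435 + 9675)/15 = -sqrt(9240)/15 = -2*sqrt(2310)/15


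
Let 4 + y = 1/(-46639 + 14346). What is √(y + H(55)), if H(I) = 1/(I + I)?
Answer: 87*I*√6653326790/3552230 ≈ 1.9977*I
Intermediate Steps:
H(I) = 1/(2*I)
y = -129173/32293 (y = -4 + 1/(-46639 + 14346) = -4 + 1/(-32293) = -4 - 1/32293 = -129173/32293 ≈ -4.0000)
√(y + H(55)) = √(-129173/32293 + (½)/55) = √(-129173/32293 + (½)*(1/55)) = √(-129173/32293 + 1/110) = √(-14176737/3552230) = 87*I*√6653326790/3552230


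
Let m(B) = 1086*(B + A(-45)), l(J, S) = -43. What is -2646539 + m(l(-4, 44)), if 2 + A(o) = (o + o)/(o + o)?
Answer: -2694323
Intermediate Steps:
A(o) = -1 (A(o) = -2 + (o + o)/(o + o) = -2 + (2*o)/((2*o)) = -2 + (2*o)*(1/(2*o)) = -2 + 1 = -1)
m(B) = -1086 + 1086*B (m(B) = 1086*(B - 1) = 1086*(-1 + B) = -1086 + 1086*B)
-2646539 + m(l(-4, 44)) = -2646539 + (-1086 + 1086*(-43)) = -2646539 + (-1086 - 46698) = -2646539 - 47784 = -2694323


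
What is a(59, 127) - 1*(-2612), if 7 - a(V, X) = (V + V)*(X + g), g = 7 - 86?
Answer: -3045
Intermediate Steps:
g = -79
a(V, X) = 7 - 2*V*(-79 + X) (a(V, X) = 7 - (V + V)*(X - 79) = 7 - 2*V*(-79 + X))
a(59, 127) - 1*(-2612) = (7 + 158*59 - 2*59*127) - 1*(-2612) = (7 + 9322 - 14986) + 2612 = -5657 + 2612 = -3045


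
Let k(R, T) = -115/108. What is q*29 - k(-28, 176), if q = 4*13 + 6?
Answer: 181771/108 ≈ 1683.1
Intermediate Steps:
k(R, T) = -115/108 (k(R, T) = -115*1/108 = -115/108)
q = 58 (q = 52 + 6 = 58)
q*29 - k(-28, 176) = 58*29 - 1*(-115/108) = 1682 + 115/108 = 181771/108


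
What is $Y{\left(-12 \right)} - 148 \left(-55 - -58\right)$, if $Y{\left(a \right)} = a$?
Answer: $-456$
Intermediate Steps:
$Y{\left(-12 \right)} - 148 \left(-55 - -58\right) = -12 - 148 \left(-55 - -58\right) = -12 - 148 \left(-55 + 58\right) = -12 - 444 = -456$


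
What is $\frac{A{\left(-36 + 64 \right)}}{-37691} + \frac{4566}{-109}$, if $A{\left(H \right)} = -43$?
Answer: $- \frac{172092419}{4108319} \approx -41.889$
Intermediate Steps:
$\frac{A{\left(-36 + 64 \right)}}{-37691} + \frac{4566}{-109} = - \frac{43}{-37691} + \frac{4566}{-109} = \left(-43\right) \left(- \frac{1}{37691}\right) + 4566 \left(- \frac{1}{109}\right) = \frac{43}{37691} - \frac{4566}{109} = - \frac{172092419}{4108319}$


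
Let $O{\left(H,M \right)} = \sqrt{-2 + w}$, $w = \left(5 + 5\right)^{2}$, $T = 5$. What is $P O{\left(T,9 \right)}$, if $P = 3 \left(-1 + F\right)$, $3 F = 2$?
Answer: $- 7 \sqrt{2} \approx -9.8995$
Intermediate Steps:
$F = \frac{2}{3}$ ($F = \frac{1}{3} \cdot 2 = \frac{2}{3} \approx 0.66667$)
$w = 100$ ($w = 10^{2} = 100$)
$O{\left(H,M \right)} = 7 \sqrt{2}$ ($O{\left(H,M \right)} = \sqrt{-2 + 100} = \sqrt{98} = 7 \sqrt{2}$)
$P = -1$ ($P = 3 \left(-1 + \frac{2}{3}\right) = 3 \left(- \frac{1}{3}\right) = -1$)
$P O{\left(T,9 \right)} = - 7 \sqrt{2}$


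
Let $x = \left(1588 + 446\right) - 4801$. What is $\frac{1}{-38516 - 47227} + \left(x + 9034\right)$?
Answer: $\frac{537351380}{85743} \approx 6267.0$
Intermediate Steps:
$x = -2767$ ($x = 2034 - 4801 = -2767$)
$\frac{1}{-38516 - 47227} + \left(x + 9034\right) = \frac{1}{-38516 - 47227} + \left(-2767 + 9034\right) = \frac{1}{-85743} + 6267 = - \frac{1}{85743} + 6267 = \frac{537351380}{85743}$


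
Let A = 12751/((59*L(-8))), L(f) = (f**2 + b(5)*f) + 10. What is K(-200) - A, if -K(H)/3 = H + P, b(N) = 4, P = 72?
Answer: 938801/2478 ≈ 378.85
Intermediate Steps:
K(H) = -216 - 3*H (K(H) = -3*(H + 72) = -3*(72 + H) = -216 - 3*H)
L(f) = 10 + f**2 + 4*f (L(f) = (f**2 + 4*f) + 10 = 10 + f**2 + 4*f)
A = 12751/2478 (A = 12751/((59*(10 + (-8)**2 + 4*(-8)))) = 12751/((59*(10 + 64 - 32))) = 12751/((59*42)) = 12751/2478 ≈ 5.1457)
K(-200) - A = (-216 - 3*(-200)) - 1*12751/2478 = (-216 + 600) - 12751/2478 = 384 - 12751/2478 = 938801/2478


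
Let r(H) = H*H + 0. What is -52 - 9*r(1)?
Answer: -61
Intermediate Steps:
r(H) = H**2 (r(H) = H**2 + 0 = H**2)
-52 - 9*r(1) = -52 - 9*1**2 = -52 - 9*1 = -52 - 9 = -61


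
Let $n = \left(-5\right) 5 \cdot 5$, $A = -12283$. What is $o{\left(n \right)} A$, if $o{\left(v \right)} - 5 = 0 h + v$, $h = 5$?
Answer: $1473960$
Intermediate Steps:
$n = -125$ ($n = \left(-25\right) 5 = -125$)
$o{\left(v \right)} = 5 + v$ ($o{\left(v \right)} = 5 + \left(0 \cdot 5 + v\right) = 5 + \left(0 + v\right) = 5 + v$)
$o{\left(n \right)} A = \left(5 - 125\right) \left(-12283\right) = \left(-120\right) \left(-12283\right) = 1473960$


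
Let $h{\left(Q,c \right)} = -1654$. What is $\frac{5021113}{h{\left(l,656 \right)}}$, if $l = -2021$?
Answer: $- \frac{5021113}{1654} \approx -3035.7$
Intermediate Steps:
$\frac{5021113}{h{\left(l,656 \right)}} = \frac{5021113}{-1654} = 5021113 \left(- \frac{1}{1654}\right) = - \frac{5021113}{1654}$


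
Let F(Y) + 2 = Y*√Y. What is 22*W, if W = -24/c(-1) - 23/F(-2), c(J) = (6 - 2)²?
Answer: 154/3 - 253*I*√2/3 ≈ 51.333 - 119.27*I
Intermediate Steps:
F(Y) = -2 + Y^(3/2) (F(Y) = -2 + Y*√Y = -2 + Y^(3/2))
c(J) = 16 (c(J) = 4² = 16)
W = -3/2 - 23/(-2 - 2*I*√2) (W = -24/16 - 23/(-2 + (-2)^(3/2)) = -24*1/16 - 23/(-2 - 2*I*√2) = -3/2 - 23/(-2 - 2*I*√2) ≈ 2.3333 - 5.4212*I)
22*W = 22*(7/3 - 23*I*√2/6) = 154/3 - 253*I*√2/3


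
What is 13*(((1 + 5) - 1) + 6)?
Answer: 143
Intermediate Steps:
13*(((1 + 5) - 1) + 6) = 13*((6 - 1) + 6) = 13*(5 + 6) = 13*11 = 143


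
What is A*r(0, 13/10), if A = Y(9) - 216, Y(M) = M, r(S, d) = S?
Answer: 0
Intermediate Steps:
A = -207 (A = 9 - 216 = -207)
A*r(0, 13/10) = -207*0 = 0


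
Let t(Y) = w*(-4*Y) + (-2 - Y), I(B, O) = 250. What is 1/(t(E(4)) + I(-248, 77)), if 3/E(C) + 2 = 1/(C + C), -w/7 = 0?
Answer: 5/1248 ≈ 0.0040064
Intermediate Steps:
w = 0 (w = -7*0 = 0)
E(C) = 3/(-2 + 1/(2*C)) (E(C) = 3/(-2 + 1/(C + C)) = 3/(-2 + 1/(2*C)))
t(Y) = -2 - Y (t(Y) = 0*(-4*Y) + (-2 - Y) = 0 + (-2 - Y) = -2 - Y)
1/(t(E(4)) + I(-248, 77)) = 1/((-2 - (-6)*4/(-1 + 4*4)) + 250) = 1/((-2 - (-6)*4/(-1 + 16)) + 250) = 1/((-2 - (-6)*4/15) + 250) = 1/((-2 - 1*(-8/5)) + 250) = 1/((-2 + 8/5) + 250) = 1/(-⅖ + 250) = 1/(1248/5) = 5/1248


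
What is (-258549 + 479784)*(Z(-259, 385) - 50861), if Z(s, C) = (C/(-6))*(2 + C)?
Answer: -33492102945/2 ≈ -1.6746e+10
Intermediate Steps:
Z(s, C) = -C*(2 + C)/6 (Z(s, C) = (C*(-1/6))*(2 + C) = (-C/6)*(2 + C) = -C*(2 + C)/6)
(-258549 + 479784)*(Z(-259, 385) - 50861) = (-258549 + 479784)*(-1/6*385*(2 + 385) - 50861) = 221235*(-1/6*385*387 - 50861) = 221235*(-49665/2 - 50861) = 221235*(-151387/2) = -33492102945/2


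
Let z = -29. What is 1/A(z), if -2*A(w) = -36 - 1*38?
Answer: 1/37 ≈ 0.027027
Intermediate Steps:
A(w) = 37 (A(w) = -(-36 - 1*38)/2 = -(-36 - 38)/2 = -1/2*(-74) = 37)
1/A(z) = 1/37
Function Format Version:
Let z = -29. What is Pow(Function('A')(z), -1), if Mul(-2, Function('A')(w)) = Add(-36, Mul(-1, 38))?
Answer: Rational(1, 37) ≈ 0.027027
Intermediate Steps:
Function('A')(w) = 37 (Function('A')(w) = Mul(Rational(-1, 2), Add(-36, Mul(-1, 38))) = Mul(Rational(-1, 2), Add(-36, -38)) = Mul(Rational(-1, 2), -74) = 37)
Pow(Function('A')(z), -1) = Pow(37, -1) = Rational(1, 37)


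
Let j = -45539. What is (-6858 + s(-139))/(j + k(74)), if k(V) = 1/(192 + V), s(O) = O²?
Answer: -3315158/12113373 ≈ -0.27368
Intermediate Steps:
(-6858 + s(-139))/(j + k(74)) = (-6858 + (-139)²)/(-45539 + 1/(192 + 74)) = (-6858 + 19321)/(-45539 + 1/266) = 12463/(-45539 + 1/266) = 12463/(-12113373/266) = 12463*(-266/12113373) = -3315158/12113373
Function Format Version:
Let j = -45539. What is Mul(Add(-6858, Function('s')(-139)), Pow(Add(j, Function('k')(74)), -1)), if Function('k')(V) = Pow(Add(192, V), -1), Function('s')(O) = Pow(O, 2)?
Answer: Rational(-3315158, 12113373) ≈ -0.27368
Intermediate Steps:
Mul(Add(-6858, Function('s')(-139)), Pow(Add(j, Function('k')(74)), -1)) = Mul(Add(-6858, Pow(-139, 2)), Pow(Add(-45539, Pow(Add(192, 74), -1)), -1)) = Mul(Add(-6858, 19321), Pow(Add(-45539, Pow(266, -1)), -1)) = Mul(12463, Pow(Add(-45539, Rational(1, 266)), -1)) = Mul(12463, Pow(Rational(-12113373, 266), -1)) = Mul(12463, Rational(-266, 12113373)) = Rational(-3315158, 12113373)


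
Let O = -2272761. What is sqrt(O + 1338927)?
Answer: I*sqrt(933834) ≈ 966.35*I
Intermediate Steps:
sqrt(O + 1338927) = sqrt(-2272761 + 1338927) = sqrt(-933834) = I*sqrt(933834)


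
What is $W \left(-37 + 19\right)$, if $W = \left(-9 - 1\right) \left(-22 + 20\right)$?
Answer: $-360$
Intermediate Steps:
$W = 20$ ($W = \left(-10\right) \left(-2\right) = 20$)
$W \left(-37 + 19\right) = 20 \left(-37 + 19\right) = 20 \left(-18\right) = -360$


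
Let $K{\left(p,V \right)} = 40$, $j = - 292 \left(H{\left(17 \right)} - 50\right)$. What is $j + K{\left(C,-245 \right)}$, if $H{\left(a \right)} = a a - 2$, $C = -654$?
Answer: $-69164$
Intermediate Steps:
$H{\left(a \right)} = -2 + a^{2}$ ($H{\left(a \right)} = a^{2} - 2 = -2 + a^{2}$)
$j = -69204$ ($j = - 292 \left(\left(-2 + 17^{2}\right) - 50\right) = - 292 \left(\left(-2 + 289\right) - 50\right) = - 292 \left(287 - 50\right) = \left(-292\right) 237 = -69204$)
$j + K{\left(C,-245 \right)} = -69204 + 40 = -69164$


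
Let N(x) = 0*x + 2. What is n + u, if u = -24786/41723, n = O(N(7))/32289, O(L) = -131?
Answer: -805780867/1347193947 ≈ -0.59812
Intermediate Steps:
N(x) = 2 (N(x) = 0 + 2 = 2)
n = -131/32289 ≈ -0.0040571
u = -24786/41723 (u = -24786*1/41723 = -24786/41723 ≈ -0.59406)
n + u = -131/32289 - 24786/41723 = -805780867/1347193947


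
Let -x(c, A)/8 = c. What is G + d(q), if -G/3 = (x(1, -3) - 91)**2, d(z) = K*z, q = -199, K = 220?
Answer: -73183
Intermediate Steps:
d(z) = 220*z
x(c, A) = -8*c
G = -29403 (G = -3*(-8*1 - 91)**2 = -3*(-8 - 91)**2 = -3*(-99)**2 = -3*9801 = -29403)
G + d(q) = -29403 + 220*(-199) = -29403 - 43780 = -73183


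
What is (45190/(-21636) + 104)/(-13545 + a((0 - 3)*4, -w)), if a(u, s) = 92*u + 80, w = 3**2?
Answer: -1102477/157607442 ≈ -0.0069951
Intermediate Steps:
w = 9
a(u, s) = 80 + 92*u
(45190/(-21636) + 104)/(-13545 + a((0 - 3)*4, -w)) = (45190/(-21636) + 104)/(-13545 + (80 + 92*((0 - 3)*4))) = (45190*(-1/21636) + 104)/(-13545 + (80 + 92*(-3*4))) = (-22595/10818 + 104)/(-13545 + (80 + 92*(-12))) = 1102477/(10818*(-13545 + (80 - 1104))) = 1102477/(10818*(-13545 - 1024)) = (1102477/10818)/(-14569) = (1102477/10818)*(-1/14569) = -1102477/157607442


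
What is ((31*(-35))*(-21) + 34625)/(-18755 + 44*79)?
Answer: -57410/15279 ≈ -3.7574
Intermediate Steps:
((31*(-35))*(-21) + 34625)/(-18755 + 44*79) = (-1085*(-21) + 34625)/(-18755 + 3476) = (22785 + 34625)/(-15279) = 57410*(-1/15279) = -57410/15279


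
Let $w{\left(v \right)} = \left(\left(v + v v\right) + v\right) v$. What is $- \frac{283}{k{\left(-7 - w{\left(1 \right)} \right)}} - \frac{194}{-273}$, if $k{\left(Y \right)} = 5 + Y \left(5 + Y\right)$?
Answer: $- \frac{66589}{15015} \approx -4.4348$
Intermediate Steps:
$w{\left(v \right)} = v \left(v^{2} + 2 v\right)$ ($w{\left(v \right)} = \left(\left(v + v^{2}\right) + v\right) v = \left(v^{2} + 2 v\right) v = v \left(v^{2} + 2 v\right)$)
$- \frac{283}{k{\left(-7 - w{\left(1 \right)} \right)}} - \frac{194}{-273} = - \frac{283}{5 + \left(-7 - 1^{2} \left(2 + 1\right)\right)^{2} + 5 \left(-7 - 1^{2} \left(2 + 1\right)\right)} - \frac{194}{-273} = - \frac{283}{5 + \left(-7 - 1 \cdot 3\right)^{2} + 5 \left(-7 - 1 \cdot 3\right)} - - \frac{194}{273} = - \frac{283}{5 + \left(-7 - 3\right)^{2} + 5 \left(-7 - 3\right)} + \frac{194}{273} = - \frac{283}{5 + \left(-10\right)^{2} + 5 \left(-10\right)} + \frac{194}{273} = - \frac{283}{5 + 100 - 50} + \frac{194}{273} = - \frac{283}{55} + \frac{194}{273} = - \frac{66589}{15015}$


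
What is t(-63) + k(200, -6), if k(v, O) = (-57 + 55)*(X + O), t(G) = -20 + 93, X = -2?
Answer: 89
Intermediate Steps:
t(G) = 73
k(v, O) = 4 - 2*O (k(v, O) = (-57 + 55)*(-2 + O) = -2*(-2 + O) = 4 - 2*O)
t(-63) + k(200, -6) = 73 + (4 - 2*(-6)) = 73 + (4 + 12) = 73 + 16 = 89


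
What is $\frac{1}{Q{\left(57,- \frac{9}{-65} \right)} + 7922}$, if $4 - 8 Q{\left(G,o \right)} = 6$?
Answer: $\frac{4}{31687} \approx 0.00012623$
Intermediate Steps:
$Q{\left(G,o \right)} = - \frac{1}{4}$ ($Q{\left(G,o \right)} = \frac{1}{2} - \frac{3}{4} = - \frac{1}{4}$)
$\frac{1}{Q{\left(57,- \frac{9}{-65} \right)} + 7922} = \frac{1}{- \frac{1}{4} + 7922} = \frac{1}{\frac{31687}{4}} = \frac{4}{31687}$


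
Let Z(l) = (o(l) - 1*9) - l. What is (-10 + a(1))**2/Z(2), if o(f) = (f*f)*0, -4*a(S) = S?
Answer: -1681/176 ≈ -9.5511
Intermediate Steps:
a(S) = -S/4
o(f) = 0 (o(f) = f**2*0 = 0)
Z(l) = -9 - l (Z(l) = (0 - 1*9) - l = (0 - 9) - l = -9 - l)
(-10 + a(1))**2/Z(2) = (-10 - 1/4*1)**2/(-9 - 1*2) = (-10 - 1/4)**2/(-9 - 2) = (-41/4)**2/(-11) = (1681/16)*(-1/11) = -1681/176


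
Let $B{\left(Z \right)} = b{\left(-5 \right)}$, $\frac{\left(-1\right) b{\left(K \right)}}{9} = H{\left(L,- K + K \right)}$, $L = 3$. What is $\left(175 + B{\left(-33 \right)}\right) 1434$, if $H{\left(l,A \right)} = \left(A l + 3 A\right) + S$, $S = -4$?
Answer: $302574$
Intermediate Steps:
$H{\left(l,A \right)} = -4 + 3 A + A l$ ($H{\left(l,A \right)} = \left(A l + 3 A\right) - 4 = \left(3 A + A l\right) - 4 = -4 + 3 A + A l$)
$b{\left(K \right)} = 36$ ($b{\left(K \right)} = - 9 \left(-4 + 3 \left(- K + K\right) + \left(- K + K\right) 3\right) = - 9 \left(-4 + 3 \cdot 0 + 0 \cdot 3\right) = - 9 \left(-4 + 0 + 0\right) = \left(-9\right) \left(-4\right) = 36$)
$B{\left(Z \right)} = 36$
$\left(175 + B{\left(-33 \right)}\right) 1434 = \left(175 + 36\right) 1434 = 211 \cdot 1434 = 302574$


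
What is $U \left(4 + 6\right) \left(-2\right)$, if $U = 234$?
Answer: $-4680$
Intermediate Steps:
$U \left(4 + 6\right) \left(-2\right) = 234 \left(4 + 6\right) \left(-2\right) = 234 \cdot 10 \left(-2\right) = 234 \left(-20\right) = -4680$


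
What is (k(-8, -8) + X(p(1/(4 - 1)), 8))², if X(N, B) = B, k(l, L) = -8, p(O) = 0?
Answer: 0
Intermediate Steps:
(k(-8, -8) + X(p(1/(4 - 1)), 8))² = (-8 + 8)² = 0² = 0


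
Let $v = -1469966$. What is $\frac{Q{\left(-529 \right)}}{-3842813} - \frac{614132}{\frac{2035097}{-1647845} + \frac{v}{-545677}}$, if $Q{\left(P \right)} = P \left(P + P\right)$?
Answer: $- \frac{2122086762574936897144422}{5040888721197591613} \approx -4.2097 \cdot 10^{5}$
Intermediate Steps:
$Q{\left(P \right)} = 2 P^{2}$ ($Q{\left(P \right)} = P 2 P = 2 P^{2}$)
$\frac{Q{\left(-529 \right)}}{-3842813} - \frac{614132}{\frac{2035097}{-1647845} + \frac{v}{-545677}} = \frac{2 \left(-529\right)^{2}}{-3842813} - \frac{614132}{\frac{2035097}{-1647845} - \frac{1469966}{-545677}} = 2 \cdot 279841 \left(- \frac{1}{3842813}\right) - \frac{614132}{2035097 \left(- \frac{1}{1647845}\right) - - \frac{1469966}{545677}} = 559682 \left(- \frac{1}{3842813}\right) - \frac{614132}{- \frac{2035097}{1647845} + \frac{1469966}{545677}} = - \frac{559682}{3842813} - \frac{614132}{\frac{1311770497601}{899191116065}} = - \frac{559682}{3842813} - \frac{552222038491230580}{1311770497601} = - \frac{2122086762574936897144422}{5040888721197591613}$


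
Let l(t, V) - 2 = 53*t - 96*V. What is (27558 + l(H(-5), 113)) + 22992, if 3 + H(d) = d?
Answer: 39280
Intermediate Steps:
H(d) = -3 + d
l(t, V) = 2 - 96*V + 53*t (l(t, V) = 2 + (53*t - 96*V) = 2 + (-96*V + 53*t) = 2 - 96*V + 53*t)
(27558 + l(H(-5), 113)) + 22992 = (27558 + (2 - 96*113 + 53*(-3 - 5))) + 22992 = (27558 + (2 - 10848 + 53*(-8))) + 22992 = (27558 + (2 - 10848 - 424)) + 22992 = (27558 - 11270) + 22992 = 16288 + 22992 = 39280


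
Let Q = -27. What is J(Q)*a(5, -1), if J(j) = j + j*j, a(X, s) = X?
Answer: 3510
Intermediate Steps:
J(j) = j + j**2
J(Q)*a(5, -1) = -27*(1 - 27)*5 = -27*(-26)*5 = 702*5 = 3510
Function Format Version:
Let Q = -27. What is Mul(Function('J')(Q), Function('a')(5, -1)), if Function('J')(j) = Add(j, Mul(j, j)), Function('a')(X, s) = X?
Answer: 3510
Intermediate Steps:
Function('J')(j) = Add(j, Pow(j, 2))
Mul(Function('J')(Q), Function('a')(5, -1)) = Mul(Mul(-27, Add(1, -27)), 5) = Mul(Mul(-27, -26), 5) = Mul(702, 5) = 3510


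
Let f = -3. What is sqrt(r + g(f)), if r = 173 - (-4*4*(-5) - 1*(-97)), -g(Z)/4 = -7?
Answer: 2*sqrt(6) ≈ 4.8990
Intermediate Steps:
g(Z) = 28 (g(Z) = -4*(-7) = 28)
r = -4 (r = 173 - (-16*(-5) + 97) = 173 - (80 + 97) = 173 - 1*177 = 173 - 177 = -4)
sqrt(r + g(f)) = sqrt(-4 + 28) = sqrt(24) = 2*sqrt(6)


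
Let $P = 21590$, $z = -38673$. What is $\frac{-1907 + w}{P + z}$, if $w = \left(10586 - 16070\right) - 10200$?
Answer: $\frac{17591}{17083} \approx 1.0297$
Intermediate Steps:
$w = -15684$ ($w = -5484 - 10200 = -15684$)
$\frac{-1907 + w}{P + z} = \frac{-1907 - 15684}{21590 - 38673} = - \frac{17591}{-17083} = \left(-17591\right) \left(- \frac{1}{17083}\right) = \frac{17591}{17083}$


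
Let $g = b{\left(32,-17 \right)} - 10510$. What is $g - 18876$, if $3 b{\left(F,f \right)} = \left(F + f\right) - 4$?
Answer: $- \frac{88147}{3} \approx -29382.0$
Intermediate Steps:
$b{\left(F,f \right)} = - \frac{4}{3} + \frac{F}{3} + \frac{f}{3}$ ($b{\left(F,f \right)} = \frac{\left(F + f\right) - 4}{3} = \frac{-4 + F + f}{3} = - \frac{4}{3} + \frac{F}{3} + \frac{f}{3}$)
$g = - \frac{31519}{3}$ ($g = \left(- \frac{4}{3} + \frac{1}{3} \cdot 32 + \frac{1}{3} \left(-17\right)\right) - 10510 = \left(- \frac{4}{3} + \frac{32}{3} - \frac{17}{3}\right) - 10510 = \frac{11}{3} - 10510 = - \frac{31519}{3} \approx -10506.0$)
$g - 18876 = - \frac{31519}{3} - 18876 = - \frac{88147}{3}$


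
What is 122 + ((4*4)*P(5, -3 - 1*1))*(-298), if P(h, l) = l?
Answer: 19194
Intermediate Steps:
122 + ((4*4)*P(5, -3 - 1*1))*(-298) = 122 + ((4*4)*(-3 - 1*1))*(-298) = 122 + (16*(-3 - 1))*(-298) = 122 + (16*(-4))*(-298) = 122 - 64*(-298) = 122 + 19072 = 19194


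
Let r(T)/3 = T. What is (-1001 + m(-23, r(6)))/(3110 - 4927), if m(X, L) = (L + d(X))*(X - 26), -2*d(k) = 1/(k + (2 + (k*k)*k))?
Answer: 45900057/44291192 ≈ 1.0363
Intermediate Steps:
r(T) = 3*T
d(k) = -1/(2*(2 + k + k**3)) (d(k) = -1/(2*(k + (2 + (k*k)*k))) = -1/(2*(k + (2 + k**2*k))) = -1/(2*(k + (2 + k**3))) = -1/(2*(2 + k + k**3)))
m(X, L) = (-26 + X)*(L - 1/(4 + 2*X + 2*X**3)) (m(X, L) = (L - 1/(4 + 2*X + 2*X**3))*(X - 26) = (L - 1/(4 + 2*X + 2*X**3))*(-26 + X) = (-26 + X)*(L - 1/(4 + 2*X + 2*X**3)))
(-1001 + m(-23, r(6)))/(3110 - 4927) = (-1001 + (13 - 1/2*(-23) + (3*6)*(-26 - 23)*(2 - 23 + (-23)**3))/(2 - 23 + (-23)**3))/(3110 - 4927) = (-1001 + (13 + 23/2 + 18*(-49)*(2 - 23 - 12167))/(2 - 23 - 12167))/(-1817) = (-1001 + (13 + 23/2 + 18*(-49)*(-12188))/(-12188))*(-1/1817) = (-1001 - (13 + 23/2 + 10749816)/12188)*(-1/1817) = (-1001 - 1/12188*21499681/2)*(-1/1817) = (-1001 - 21499681/24376)*(-1/1817) = -45900057/24376*(-1/1817) = 45900057/44291192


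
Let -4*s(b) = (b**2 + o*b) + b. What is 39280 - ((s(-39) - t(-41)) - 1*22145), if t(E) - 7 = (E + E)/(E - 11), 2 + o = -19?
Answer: 3224459/52 ≈ 62009.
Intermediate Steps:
o = -21 (o = -2 - 19 = -21)
t(E) = 7 + 2*E/(-11 + E) (t(E) = 7 + (E + E)/(E - 11) = 7 + (2*E)/(-11 + E) = 7 + 2*E/(-11 + E))
s(b) = 5*b - b**2/4 (s(b) = -((b**2 - 21*b) + b)/4 = -(b**2 - 20*b)/4 = 5*b - b**2/4)
39280 - ((s(-39) - t(-41)) - 1*22145) = 39280 - (((1/4)*(-39)*(20 - 1*(-39)) - (-77 + 9*(-41))/(-11 - 41)) - 1*22145) = 39280 - (((1/4)*(-39)*(20 + 39) - (-77 - 369)/(-52)) - 22145) = 39280 - (((1/4)*(-39)*59 - (-1)*(-446)/52) - 22145) = 39280 - ((-2301/4 - 1*223/26) - 22145) = 39280 - ((-2301/4 - 223/26) - 22145) = 39280 - (-30359/52 - 22145) = 39280 - 1*(-1181899/52) = 39280 + 1181899/52 = 3224459/52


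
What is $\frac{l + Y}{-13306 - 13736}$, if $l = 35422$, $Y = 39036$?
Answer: $- \frac{37229}{13521} \approx -2.7534$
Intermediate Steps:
$\frac{l + Y}{-13306 - 13736} = \frac{35422 + 39036}{-13306 - 13736} = \frac{74458}{-27042} = 74458 \left(- \frac{1}{27042}\right) = - \frac{37229}{13521}$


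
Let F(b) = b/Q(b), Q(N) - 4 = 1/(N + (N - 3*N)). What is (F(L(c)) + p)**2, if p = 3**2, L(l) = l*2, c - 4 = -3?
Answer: 4489/49 ≈ 91.612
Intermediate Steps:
c = 1 (c = 4 - 3 = 1)
Q(N) = 4 - 1/N (Q(N) = 4 + 1/(N + (N - 3*N)) = 4 + 1/(N - 2*N) = 4 + 1/(-N) = 4 - 1/N)
L(l) = 2*l
p = 9
F(b) = b/(4 - 1/b)
(F(L(c)) + p)**2 = ((2*1)**2/(-1 + 4*(2*1)) + 9)**2 = (2**2/(-1 + 4*2) + 9)**2 = (4/(-1 + 8) + 9)**2 = (4/7 + 9)**2 = (67/7)**2 = 4489/49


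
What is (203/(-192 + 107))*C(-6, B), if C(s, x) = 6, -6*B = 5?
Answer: -1218/85 ≈ -14.329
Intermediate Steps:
B = -⅚ (B = -⅙*5 = -⅚ ≈ -0.83333)
(203/(-192 + 107))*C(-6, B) = (203/(-192 + 107))*6 = (203/(-85))*6 = -1/85*203*6 = -203/85*6 = -1218/85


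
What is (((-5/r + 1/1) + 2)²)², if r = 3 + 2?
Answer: 16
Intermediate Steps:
r = 5
(((-5/r + 1/1) + 2)²)² = (((-5/5 + 1/1) + 2)²)² = (((-5*⅕ + 1*1) + 2)²)² = (((-1 + 1) + 2)²)² = ((0 + 2)²)² = (2²)² = 4² = 16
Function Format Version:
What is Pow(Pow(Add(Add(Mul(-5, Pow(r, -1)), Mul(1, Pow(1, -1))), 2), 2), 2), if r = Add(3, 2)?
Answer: 16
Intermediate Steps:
r = 5
Pow(Pow(Add(Add(Mul(-5, Pow(r, -1)), Mul(1, Pow(1, -1))), 2), 2), 2) = Pow(Pow(Add(Add(Mul(-5, Pow(5, -1)), Mul(1, Pow(1, -1))), 2), 2), 2) = Pow(Pow(Add(Add(Mul(-5, Rational(1, 5)), Mul(1, 1)), 2), 2), 2) = Pow(Pow(Add(Add(-1, 1), 2), 2), 2) = Pow(Pow(Add(0, 2), 2), 2) = Pow(Pow(2, 2), 2) = Pow(4, 2) = 16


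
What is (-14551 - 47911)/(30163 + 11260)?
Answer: -62462/41423 ≈ -1.5079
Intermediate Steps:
(-14551 - 47911)/(30163 + 11260) = -62462/41423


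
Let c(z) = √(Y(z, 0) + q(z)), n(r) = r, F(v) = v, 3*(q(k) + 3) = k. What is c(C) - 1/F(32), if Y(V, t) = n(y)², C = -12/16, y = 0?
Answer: -1/32 + I*√13/2 ≈ -0.03125 + 1.8028*I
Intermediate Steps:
q(k) = -3 + k/3
C = -¾ (C = -12*1/16 = -¾ ≈ -0.75000)
Y(V, t) = 0 (Y(V, t) = 0² = 0)
c(z) = √(-3 + z/3) (c(z) = √(0 + (-3 + z/3)) = √(-3 + z/3))
c(C) - 1/F(32) = √(-27 + 3*(-¾))/3 - 1/32 = √(-27 - 9/4)/3 - 1*1/32 = √(-117/4)/3 - 1/32 = (3*I*√13/2)/3 - 1/32 = I*√13/2 - 1/32 = -1/32 + I*√13/2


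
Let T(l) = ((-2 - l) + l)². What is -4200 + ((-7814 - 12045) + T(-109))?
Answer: -24055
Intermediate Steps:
T(l) = 4 (T(l) = (-2)² = 4)
-4200 + ((-7814 - 12045) + T(-109)) = -4200 + ((-7814 - 12045) + 4) = -4200 + (-19859 + 4) = -4200 - 19855 = -24055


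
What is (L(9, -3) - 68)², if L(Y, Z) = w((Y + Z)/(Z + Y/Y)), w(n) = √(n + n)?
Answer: (68 - I*√6)² ≈ 4618.0 - 333.13*I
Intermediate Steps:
w(n) = √2*√n (w(n) = √(2*n) = √2*√n)
L(Y, Z) = √2*√((Y + Z)/(1 + Z)) (L(Y, Z) = √2*√((Y + Z)/(Z + Y/Y)) = √2*√((Y + Z)/(Z + 1)) = √2*√((Y + Z)/(1 + Z)))
(L(9, -3) - 68)² = (√2*√((9 - 3)/(1 - 3)) - 68)² = (√2*√(6/(-2)) - 68)² = (√2*√(-½*6) - 68)² = (√2*√(-3) - 68)² = (√2*(I*√3) - 68)² = (I*√6 - 68)² = (-68 + I*√6)²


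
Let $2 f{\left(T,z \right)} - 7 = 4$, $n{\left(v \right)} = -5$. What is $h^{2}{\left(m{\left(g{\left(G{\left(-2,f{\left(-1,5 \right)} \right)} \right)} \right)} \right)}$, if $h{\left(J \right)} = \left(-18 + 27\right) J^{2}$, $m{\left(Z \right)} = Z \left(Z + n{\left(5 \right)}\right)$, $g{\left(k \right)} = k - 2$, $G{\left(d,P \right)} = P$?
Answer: $\frac{15752961}{256} \approx 61535.0$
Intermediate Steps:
$f{\left(T,z \right)} = \frac{11}{2}$ ($f{\left(T,z \right)} = \frac{7}{2} + \frac{1}{2} \cdot 4 = \frac{7}{2} + 2 = \frac{11}{2}$)
$g{\left(k \right)} = -2 + k$ ($g{\left(k \right)} = k - 2 = -2 + k$)
$m{\left(Z \right)} = Z \left(-5 + Z\right)$ ($m{\left(Z \right)} = Z \left(Z - 5\right) = Z \left(-5 + Z\right)$)
$h{\left(J \right)} = 9 J^{2}$
$h^{2}{\left(m{\left(g{\left(G{\left(-2,f{\left(-1,5 \right)} \right)} \right)} \right)} \right)} = \left(9 \left(\left(-2 + \frac{11}{2}\right) \left(-5 + \left(-2 + \frac{11}{2}\right)\right)\right)^{2}\right)^{2} = \left(9 \left(\frac{7 \left(-5 + \frac{7}{2}\right)}{2}\right)^{2}\right)^{2} = \left(9 \left(\frac{7}{2} \left(- \frac{3}{2}\right)\right)^{2}\right)^{2} = \left(9 \left(- \frac{21}{4}\right)^{2}\right)^{2} = \left(9 \cdot \frac{441}{16}\right)^{2} = \left(\frac{3969}{16}\right)^{2} = \frac{15752961}{256}$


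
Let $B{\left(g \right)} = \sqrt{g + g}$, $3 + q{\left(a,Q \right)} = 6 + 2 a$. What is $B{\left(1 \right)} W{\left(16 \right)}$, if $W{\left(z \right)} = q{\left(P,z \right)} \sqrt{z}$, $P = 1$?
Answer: $20 \sqrt{2} \approx 28.284$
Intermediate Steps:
$q{\left(a,Q \right)} = 3 + 2 a$ ($q{\left(a,Q \right)} = -3 + \left(6 + 2 a\right) = 3 + 2 a$)
$B{\left(g \right)} = \sqrt{2} \sqrt{g}$ ($B{\left(g \right)} = \sqrt{2 g} = \sqrt{2} \sqrt{g}$)
$W{\left(z \right)} = 5 \sqrt{z}$ ($W{\left(z \right)} = \left(3 + 2 \cdot 1\right) \sqrt{z} = \left(3 + 2\right) \sqrt{z} = 5 \sqrt{z}$)
$B{\left(1 \right)} W{\left(16 \right)} = \sqrt{2} \sqrt{1} \cdot 5 \sqrt{16} = \sqrt{2} \cdot 1 \cdot 5 \cdot 4 = \sqrt{2} \cdot 20 = 20 \sqrt{2}$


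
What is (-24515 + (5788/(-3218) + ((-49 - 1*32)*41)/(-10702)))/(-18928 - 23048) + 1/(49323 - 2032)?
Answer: 19965191238884447/34182241603578288 ≈ 0.58408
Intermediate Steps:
(-24515 + (5788/(-3218) + ((-49 - 1*32)*41)/(-10702)))/(-18928 - 23048) + 1/(49323 - 2032) = (-24515 + (5788*(-1/3218) + ((-49 - 32)*41)*(-1/10702)))/(-41976) + 1/47291 = (-24515 + (-2894/1609 - 81*41*(-1/10702)))*(-1/41976) + 1/47291 = (-24515 + (-2894/1609 - 3321*(-1/10702)))*(-1/41976) + 1/47291 = (-24515 + (-2894/1609 + 3321/10702))*(-1/41976) + 1/47291 = (-24515 - 25628099/17219518)*(-1/41976) + 1/47291 = -422162111869/17219518*(-1/41976) + 1/47291 = 422162111869/722806487568 + 1/47291 = 19965191238884447/34182241603578288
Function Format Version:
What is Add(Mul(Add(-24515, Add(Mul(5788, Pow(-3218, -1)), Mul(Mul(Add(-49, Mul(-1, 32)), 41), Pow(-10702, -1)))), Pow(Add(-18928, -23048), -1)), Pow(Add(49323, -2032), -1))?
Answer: Rational(19965191238884447, 34182241603578288) ≈ 0.58408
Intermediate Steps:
Add(Mul(Add(-24515, Add(Mul(5788, Pow(-3218, -1)), Mul(Mul(Add(-49, Mul(-1, 32)), 41), Pow(-10702, -1)))), Pow(Add(-18928, -23048), -1)), Pow(Add(49323, -2032), -1)) = Add(Mul(Add(-24515, Add(Mul(5788, Rational(-1, 3218)), Mul(Mul(Add(-49, -32), 41), Rational(-1, 10702)))), Pow(-41976, -1)), Pow(47291, -1)) = Add(Mul(Add(-24515, Add(Rational(-2894, 1609), Mul(Mul(-81, 41), Rational(-1, 10702)))), Rational(-1, 41976)), Rational(1, 47291)) = Add(Mul(Add(-24515, Add(Rational(-2894, 1609), Mul(-3321, Rational(-1, 10702)))), Rational(-1, 41976)), Rational(1, 47291)) = Add(Mul(Add(-24515, Add(Rational(-2894, 1609), Rational(3321, 10702))), Rational(-1, 41976)), Rational(1, 47291)) = Add(Mul(Add(-24515, Rational(-25628099, 17219518)), Rational(-1, 41976)), Rational(1, 47291)) = Add(Mul(Rational(-422162111869, 17219518), Rational(-1, 41976)), Rational(1, 47291)) = Add(Rational(422162111869, 722806487568), Rational(1, 47291)) = Rational(19965191238884447, 34182241603578288)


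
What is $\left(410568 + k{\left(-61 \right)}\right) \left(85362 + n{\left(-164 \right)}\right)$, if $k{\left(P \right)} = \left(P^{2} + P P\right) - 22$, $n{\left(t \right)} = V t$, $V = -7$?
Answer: $36160141880$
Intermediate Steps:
$n{\left(t \right)} = - 7 t$
$k{\left(P \right)} = -22 + 2 P^{2}$ ($k{\left(P \right)} = \left(P^{2} + P^{2}\right) - 22 = 2 P^{2} - 22 = -22 + 2 P^{2}$)
$\left(410568 + k{\left(-61 \right)}\right) \left(85362 + n{\left(-164 \right)}\right) = \left(410568 - \left(22 - 2 \left(-61\right)^{2}\right)\right) \left(85362 - -1148\right) = \left(410568 + \left(-22 + 2 \cdot 3721\right)\right) \left(85362 + 1148\right) = \left(410568 + \left(-22 + 7442\right)\right) 86510 = \left(410568 + 7420\right) 86510 = 417988 \cdot 86510 = 36160141880$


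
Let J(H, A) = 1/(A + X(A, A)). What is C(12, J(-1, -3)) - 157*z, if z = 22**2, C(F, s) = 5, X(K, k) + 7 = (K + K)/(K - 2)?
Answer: -75983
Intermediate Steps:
X(K, k) = -7 + 2*K/(-2 + K) (X(K, k) = -7 + (K + K)/(K - 2) = -7 + (2*K)/(-2 + K) = -7 + 2*K/(-2 + K))
J(H, A) = 1/(A + (14 - 5*A)/(-2 + A))
z = 484
C(12, J(-1, -3)) - 157*z = 5 - 157*484 = 5 - 75988 = -75983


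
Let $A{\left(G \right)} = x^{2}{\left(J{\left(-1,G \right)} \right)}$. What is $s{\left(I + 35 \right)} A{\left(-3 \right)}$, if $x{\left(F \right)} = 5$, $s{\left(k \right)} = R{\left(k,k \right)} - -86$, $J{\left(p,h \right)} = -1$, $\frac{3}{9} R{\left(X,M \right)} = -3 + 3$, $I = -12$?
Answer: $2150$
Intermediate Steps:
$R{\left(X,M \right)} = 0$ ($R{\left(X,M \right)} = 3 \left(-3 + 3\right) = 3 \cdot 0 = 0$)
$s{\left(k \right)} = 86$ ($s{\left(k \right)} = 0 - -86 = 0 + 86 = 86$)
$A{\left(G \right)} = 25$ ($A{\left(G \right)} = 5^{2} = 25$)
$s{\left(I + 35 \right)} A{\left(-3 \right)} = 86 \cdot 25 = 2150$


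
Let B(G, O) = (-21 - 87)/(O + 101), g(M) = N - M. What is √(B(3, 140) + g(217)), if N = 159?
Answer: I*√3394726/241 ≈ 7.6451*I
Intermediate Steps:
g(M) = 159 - M
B(G, O) = -108/(101 + O)
√(B(3, 140) + g(217)) = √(-108/(101 + 140) + (159 - 1*217)) = √(-108/241 + (159 - 217)) = √(-108*1/241 - 58) = √(-108/241 - 58) = √(-14086/241) = I*√3394726/241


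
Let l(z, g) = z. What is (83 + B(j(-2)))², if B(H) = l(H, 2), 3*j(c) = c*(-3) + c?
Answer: 64009/9 ≈ 7112.1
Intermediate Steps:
j(c) = -2*c/3 (j(c) = (c*(-3) + c)/3 = (-3*c + c)/3 = (-2*c)/3 = -2*c/3)
B(H) = H
(83 + B(j(-2)))² = (83 - ⅔*(-2))² = (83 + 4/3)² = (253/3)² = 64009/9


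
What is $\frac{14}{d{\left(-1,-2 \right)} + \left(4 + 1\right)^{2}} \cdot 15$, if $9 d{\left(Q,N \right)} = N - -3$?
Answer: $\frac{945}{113} \approx 8.3628$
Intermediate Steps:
$d{\left(Q,N \right)} = \frac{1}{3} + \frac{N}{9}$ ($d{\left(Q,N \right)} = \frac{N - -3}{9} = \frac{N + 3}{9} = \frac{3 + N}{9} = \frac{1}{3} + \frac{N}{9}$)
$\frac{14}{d{\left(-1,-2 \right)} + \left(4 + 1\right)^{2}} \cdot 15 = \frac{14}{\left(\frac{1}{3} + \frac{1}{9} \left(-2\right)\right) + \left(4 + 1\right)^{2}} \cdot 15 = \frac{14}{\left(\frac{1}{3} - \frac{2}{9}\right) + 5^{2}} \cdot 15 = \frac{14}{\frac{1}{9} + 25} \cdot 15 = \frac{14}{\frac{226}{9}} \cdot 15 = 14 \cdot \frac{9}{226} \cdot 15 = \frac{63}{113} \cdot 15 = \frac{945}{113}$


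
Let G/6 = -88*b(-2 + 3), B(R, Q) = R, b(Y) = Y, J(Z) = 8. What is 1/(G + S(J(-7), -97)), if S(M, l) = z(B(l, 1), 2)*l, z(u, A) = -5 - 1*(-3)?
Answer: -1/334 ≈ -0.0029940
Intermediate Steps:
z(u, A) = -2 (z(u, A) = -5 + 3 = -2)
G = -528 (G = 6*(-88*(-2 + 3)) = 6*(-88*1) = 6*(-88) = -528)
S(M, l) = -2*l
1/(G + S(J(-7), -97)) = 1/(-528 - 2*(-97)) = 1/(-528 + 194) = 1/(-334) = -1/334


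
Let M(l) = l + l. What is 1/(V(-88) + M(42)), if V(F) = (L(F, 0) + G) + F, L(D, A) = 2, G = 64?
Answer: 1/62 ≈ 0.016129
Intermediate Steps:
M(l) = 2*l
V(F) = 66 + F (V(F) = (2 + 64) + F = 66 + F)
1/(V(-88) + M(42)) = 1/((66 - 88) + 2*42) = 1/(-22 + 84) = 1/62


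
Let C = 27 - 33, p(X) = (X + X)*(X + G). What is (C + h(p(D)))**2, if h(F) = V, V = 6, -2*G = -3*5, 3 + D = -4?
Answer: 0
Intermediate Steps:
D = -7 (D = -3 - 4 = -7)
G = 15/2 (G = -(-3)*5/2 = -1/2*(-15) = 15/2 ≈ 7.5000)
p(X) = 2*X*(15/2 + X) (p(X) = (X + X)*(X + 15/2) = (2*X)*(15/2 + X) = 2*X*(15/2 + X))
C = -6
h(F) = 6
(C + h(p(D)))**2 = (-6 + 6)**2 = 0**2 = 0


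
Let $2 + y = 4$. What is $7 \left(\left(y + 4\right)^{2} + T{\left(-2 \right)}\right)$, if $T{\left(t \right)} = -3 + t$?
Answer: $217$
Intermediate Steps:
$y = 2$ ($y = -2 + 4 = 2$)
$7 \left(\left(y + 4\right)^{2} + T{\left(-2 \right)}\right) = 7 \left(\left(2 + 4\right)^{2} - 5\right) = 7 \left(6^{2} - 5\right) = 7 \left(36 - 5\right) = 7 \cdot 31 = 217$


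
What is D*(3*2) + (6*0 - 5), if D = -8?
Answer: -53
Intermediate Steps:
D*(3*2) + (6*0 - 5) = -24*2 + (6*0 - 5) = -8*6 + (0 - 5) = -48 - 5 = -53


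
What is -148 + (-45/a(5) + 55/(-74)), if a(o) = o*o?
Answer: -55701/370 ≈ -150.54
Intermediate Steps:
a(o) = o²
-148 + (-45/a(5) + 55/(-74)) = -148 + (-45/(5²) + 55/(-74)) = -148 + (-45/25 + 55*(-1/74)) = -148 + (-45*1/25 - 55/74) = -148 + (-9/5 - 55/74) = -148 - 941/370 = -55701/370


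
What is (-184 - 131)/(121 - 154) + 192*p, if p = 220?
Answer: 464745/11 ≈ 42250.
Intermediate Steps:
(-184 - 131)/(121 - 154) + 192*p = (-184 - 131)/(121 - 154) + 192*220 = -315/(-33) + 42240 = -315*(-1/33) + 42240 = 105/11 + 42240 = 464745/11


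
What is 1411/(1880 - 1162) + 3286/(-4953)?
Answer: 4629335/3556254 ≈ 1.3017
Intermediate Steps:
1411/(1880 - 1162) + 3286/(-4953) = 1411/718 + 3286*(-1/4953) = 1411*(1/718) - 3286/4953 = 1411/718 - 3286/4953 = 4629335/3556254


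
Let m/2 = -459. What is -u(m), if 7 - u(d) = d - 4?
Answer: -929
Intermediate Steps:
m = -918 (m = 2*(-459) = -918)
u(d) = 11 - d (u(d) = 7 - (d - 4) = 7 - (-4 + d) = 7 + (4 - d) = 11 - d)
-u(m) = -(11 - 1*(-918)) = -(11 + 918) = -1*929 = -929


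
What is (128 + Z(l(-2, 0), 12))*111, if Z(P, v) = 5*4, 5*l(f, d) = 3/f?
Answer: 16428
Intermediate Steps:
l(f, d) = 3/(5*f) (l(f, d) = (3/f)/5 = 3/(5*f))
Z(P, v) = 20
(128 + Z(l(-2, 0), 12))*111 = (128 + 20)*111 = 148*111 = 16428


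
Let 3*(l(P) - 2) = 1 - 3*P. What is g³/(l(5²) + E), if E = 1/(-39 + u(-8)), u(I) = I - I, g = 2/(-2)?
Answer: 13/295 ≈ 0.044068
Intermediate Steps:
g = -1 (g = 2*(-½) = -1)
u(I) = 0
l(P) = 7/3 - P (l(P) = 2 + (1 - 3*P)/3 = 2 + (⅓ - P) = 7/3 - P)
E = -1/39 (E = 1/(-39 + 0) = 1/(-39) = -1/39 ≈ -0.025641)
g³/(l(5²) + E) = (-1)³/((7/3 - 1*5²) - 1/39) = -1/((7/3 - 1*25) - 1/39) = -1/((7/3 - 25) - 1/39) = -1/(-68/3 - 1/39) = -1/(-295/13) = -1*(-13/295) = 13/295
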